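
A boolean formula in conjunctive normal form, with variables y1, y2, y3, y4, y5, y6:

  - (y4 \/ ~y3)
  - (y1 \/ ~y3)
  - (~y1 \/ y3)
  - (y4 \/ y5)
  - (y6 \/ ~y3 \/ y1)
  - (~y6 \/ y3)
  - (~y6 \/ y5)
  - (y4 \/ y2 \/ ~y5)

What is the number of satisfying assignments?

11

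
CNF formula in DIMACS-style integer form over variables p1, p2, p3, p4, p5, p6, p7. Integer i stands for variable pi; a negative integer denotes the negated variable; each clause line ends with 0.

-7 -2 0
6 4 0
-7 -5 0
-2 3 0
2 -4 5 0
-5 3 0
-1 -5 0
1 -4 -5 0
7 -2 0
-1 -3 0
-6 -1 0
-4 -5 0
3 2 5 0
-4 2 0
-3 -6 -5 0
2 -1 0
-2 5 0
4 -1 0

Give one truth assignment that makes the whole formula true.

p1 = 0, p2 = 0, p3 = 1, p4 = 0, p5 = 0, p6 = 1, p7 = 1

Set p1 = False and propagate.
Try p2 = False.
  then p4 is forced to False.
  then p6 is forced to True.
Try p3 = True.
  then p5 is forced to False.
p7 is now unconstrained; take p7 = True.
Every clause has at least one true literal under this assignment.
Check each clause:
  1. (~p7 | ~p2) — ~p2 is true.
  2. (p6 | p4) — p6 is true.
  3. (~p5 | ~p7) — ~p5 is true.
  4. (~p2 | p3) — p3 is true.
  5. (p5 | ~p4 | p2) — ~p4 is true.
  6. (p3 | ~p5) — p3 is true.
  7. (~p1 | ~p5) — ~p5 is true.
  8. (~p4 | ~p5 | p1) — ~p5 is true.
  9. (p7 | ~p2) — ~p2 is true.
  10. (~p3 | ~p1) — ~p1 is true.
  11. (~p6 | ~p1) — ~p1 is true.
  12. (~p4 | ~p5) — ~p5 is true.
  13. (p5 | p2 | p3) — p3 is true.
  14. (p2 | ~p4) — ~p4 is true.
  15. (~p3 | ~p6 | ~p5) — ~p5 is true.
  16. (p2 | ~p1) — ~p1 is true.
  17. (p5 | ~p2) — ~p2 is true.
  18. (~p1 | p4) — ~p1 is true.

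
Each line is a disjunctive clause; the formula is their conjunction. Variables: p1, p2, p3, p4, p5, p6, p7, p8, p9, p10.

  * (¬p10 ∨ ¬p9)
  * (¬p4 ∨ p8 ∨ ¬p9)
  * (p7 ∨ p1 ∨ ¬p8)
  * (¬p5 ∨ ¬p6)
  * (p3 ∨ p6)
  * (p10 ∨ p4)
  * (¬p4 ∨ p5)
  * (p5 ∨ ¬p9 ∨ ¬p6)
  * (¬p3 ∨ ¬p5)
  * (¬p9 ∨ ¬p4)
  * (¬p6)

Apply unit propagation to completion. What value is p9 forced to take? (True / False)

(¬p6) is a unit clause: p6 = False.
From (p6 ∨ p3) and p6 = False: p3 = True.
(¬p5 ∨ ¬p3): since p3 = True, the clause reduces to (¬p5). p5 = False.
(p5 ∨ ¬p4): since p5 = False, the clause reduces to (¬p4). p4 = False.
From (p4 ∨ p10) and p4 = False: p10 = True.
(¬p9 ∨ ¬p10) with p10 = True leaves only ¬p9, so p9 = False.

False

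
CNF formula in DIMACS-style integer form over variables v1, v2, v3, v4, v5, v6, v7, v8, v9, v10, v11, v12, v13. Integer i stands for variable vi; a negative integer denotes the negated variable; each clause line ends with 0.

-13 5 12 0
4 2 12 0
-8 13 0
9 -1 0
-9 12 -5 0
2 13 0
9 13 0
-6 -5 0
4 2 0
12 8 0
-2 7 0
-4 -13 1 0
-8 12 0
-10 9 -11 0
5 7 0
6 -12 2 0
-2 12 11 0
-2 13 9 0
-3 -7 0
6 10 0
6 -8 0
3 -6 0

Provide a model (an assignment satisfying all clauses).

v1 = False, v2 = True, v3 = False, v4 = False, v5 = False, v6 = False, v7 = True, v8 = False, v9 = True, v10 = True, v11 = False, v12 = True, v13 = True

Check each clause:
  1. (NOT v13 OR v12 OR v5) — v12 is true.
  2. (v12 OR v2 OR v4) — v2 is true.
  3. (v13 OR NOT v8) — NOT v8 is true.
  4. (v9 OR NOT v1) — v9 is true.
  5. (v12 OR NOT v5 OR NOT v9) — NOT v5 is true.
  6. (v2 OR v13) — v2 is true.
  7. (v13 OR v9) — v9 is true.
  8. (NOT v6 OR NOT v5) — NOT v6 is true.
  9. (v4 OR v2) — v2 is true.
  10. (v12 OR v8) — v12 is true.
  11. (NOT v2 OR v7) — v7 is true.
  12. (NOT v13 OR NOT v4 OR v1) — NOT v4 is true.
  13. (NOT v8 OR v12) — NOT v8 is true.
  14. (NOT v10 OR v9 OR NOT v11) — v9 is true.
  15. (v7 OR v5) — v7 is true.
  16. (NOT v12 OR v2 OR v6) — v2 is true.
  17. (v11 OR v12 OR NOT v2) — v12 is true.
  18. (v13 OR v9 OR NOT v2) — v9 is true.
  19. (NOT v7 OR NOT v3) — NOT v3 is true.
  20. (v10 OR v6) — v10 is true.
  21. (v6 OR NOT v8) — NOT v8 is true.
  22. (v3 OR NOT v6) — NOT v6 is true.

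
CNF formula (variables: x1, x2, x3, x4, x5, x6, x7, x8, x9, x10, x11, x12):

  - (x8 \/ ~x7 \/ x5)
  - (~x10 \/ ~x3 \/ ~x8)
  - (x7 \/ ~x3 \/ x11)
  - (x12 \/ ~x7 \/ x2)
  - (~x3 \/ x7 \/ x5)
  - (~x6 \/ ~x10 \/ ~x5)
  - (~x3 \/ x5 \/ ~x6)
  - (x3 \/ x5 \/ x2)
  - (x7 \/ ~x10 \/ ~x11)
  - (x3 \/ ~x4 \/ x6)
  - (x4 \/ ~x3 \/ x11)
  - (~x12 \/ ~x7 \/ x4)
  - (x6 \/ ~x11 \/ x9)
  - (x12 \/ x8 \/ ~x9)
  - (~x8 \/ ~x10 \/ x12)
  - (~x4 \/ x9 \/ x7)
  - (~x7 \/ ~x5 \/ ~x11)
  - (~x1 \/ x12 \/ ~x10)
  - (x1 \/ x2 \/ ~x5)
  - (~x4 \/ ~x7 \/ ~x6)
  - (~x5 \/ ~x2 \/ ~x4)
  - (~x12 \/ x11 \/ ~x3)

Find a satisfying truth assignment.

x1=True, x2=False, x3=True, x4=False, x5=True, x6=True, x7=False, x8=True, x9=False, x10=False, x11=True, x12=True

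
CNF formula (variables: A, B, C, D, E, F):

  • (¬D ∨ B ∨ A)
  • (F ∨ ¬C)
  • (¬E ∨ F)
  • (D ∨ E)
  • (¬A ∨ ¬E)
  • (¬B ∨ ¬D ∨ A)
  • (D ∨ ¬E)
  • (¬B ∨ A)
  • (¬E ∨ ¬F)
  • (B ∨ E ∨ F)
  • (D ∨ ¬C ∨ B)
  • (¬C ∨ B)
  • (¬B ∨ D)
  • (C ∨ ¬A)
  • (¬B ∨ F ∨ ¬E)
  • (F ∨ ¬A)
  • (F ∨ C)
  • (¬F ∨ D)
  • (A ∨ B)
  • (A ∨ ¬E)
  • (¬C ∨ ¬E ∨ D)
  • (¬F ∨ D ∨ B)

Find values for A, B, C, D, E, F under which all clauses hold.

A=1, B=1, C=1, D=1, E=0, F=1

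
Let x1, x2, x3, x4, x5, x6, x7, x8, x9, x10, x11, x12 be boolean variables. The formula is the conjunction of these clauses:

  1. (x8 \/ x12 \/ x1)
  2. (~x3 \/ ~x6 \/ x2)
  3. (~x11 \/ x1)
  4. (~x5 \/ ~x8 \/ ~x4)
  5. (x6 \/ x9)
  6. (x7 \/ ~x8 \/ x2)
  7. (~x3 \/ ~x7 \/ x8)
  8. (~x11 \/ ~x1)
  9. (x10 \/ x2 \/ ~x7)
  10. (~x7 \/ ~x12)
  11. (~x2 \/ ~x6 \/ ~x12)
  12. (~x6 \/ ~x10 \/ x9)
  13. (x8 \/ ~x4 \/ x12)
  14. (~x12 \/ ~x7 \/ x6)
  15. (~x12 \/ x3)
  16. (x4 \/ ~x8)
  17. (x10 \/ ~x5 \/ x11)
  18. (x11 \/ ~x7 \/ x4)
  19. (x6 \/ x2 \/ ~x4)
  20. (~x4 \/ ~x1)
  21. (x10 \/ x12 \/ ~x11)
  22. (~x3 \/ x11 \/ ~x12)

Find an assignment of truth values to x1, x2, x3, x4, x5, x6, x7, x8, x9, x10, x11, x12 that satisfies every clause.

x1 = True, x2 = True, x3 = False, x4 = False, x5 = False, x6 = False, x7 = False, x8 = False, x9 = True, x10 = True, x11 = False, x12 = False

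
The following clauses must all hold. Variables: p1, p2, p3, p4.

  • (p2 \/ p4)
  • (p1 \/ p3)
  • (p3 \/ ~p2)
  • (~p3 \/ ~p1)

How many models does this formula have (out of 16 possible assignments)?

4

Satisfying assignments:
  p1=F p2=F p3=T p4=T
  p1=F p2=T p3=T p4=F
  p1=F p2=T p3=T p4=T
  p1=T p2=F p3=F p4=T
That's 4 in total.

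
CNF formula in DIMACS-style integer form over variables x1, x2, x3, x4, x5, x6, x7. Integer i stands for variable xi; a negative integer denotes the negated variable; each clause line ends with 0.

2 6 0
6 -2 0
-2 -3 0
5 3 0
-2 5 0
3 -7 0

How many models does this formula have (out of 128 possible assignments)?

24

Case analysis on x2 and x3:
  x2=T, x3=T: a clause becomes empty — 0.
  x2=T, x3=F: remaining (x1,x4,x5,x6,x7) ∈ {(F,F,T,T,F); (F,T,T,T,F); (T,F,T,T,F); (T,T,T,T,F)} — 4.
  x2=F, x3=T: forces x6=T; x1, x4, x5, x7 free → 2^4 = 16.
  x2=F, x3=F: remaining (x1,x4,x5,x6,x7) ∈ {(F,F,T,T,F); (F,T,T,T,F); (T,F,T,T,F); (T,T,T,T,F)} — 4.
Total: 0 + 4 + 16 + 4 = 24.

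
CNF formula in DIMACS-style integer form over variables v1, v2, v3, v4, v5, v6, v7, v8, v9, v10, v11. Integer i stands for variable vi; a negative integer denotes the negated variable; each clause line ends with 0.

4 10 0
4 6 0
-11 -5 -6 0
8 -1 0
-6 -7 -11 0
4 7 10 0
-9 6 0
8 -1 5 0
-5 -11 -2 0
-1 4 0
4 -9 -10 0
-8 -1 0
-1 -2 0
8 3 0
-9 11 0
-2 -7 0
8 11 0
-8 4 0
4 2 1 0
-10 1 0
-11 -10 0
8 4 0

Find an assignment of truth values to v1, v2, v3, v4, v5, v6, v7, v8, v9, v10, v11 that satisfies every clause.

v1=False, v2=True, v3=True, v4=True, v5=False, v6=True, v7=False, v8=False, v9=True, v10=False, v11=True

v3 occurs only positively in the remaining clauses — set v3 = True.
Pure literal: v4 appears only positively; assign v4 = True.
Try v1 = False.
  then v10 is forced to False.
Branch on v2: take v2 = True.
  then v7 is forced to False.
Try v5 = False.
The remaining clauses are satisfied by v6 = True, v8 = False, v9 = True, v11 = True.
Check each clause:
  1. (v4 OR v10) — v4 is true.
  2. (v6 OR v4) — v4 is true.
  3. (NOT v5 OR NOT v11 OR NOT v6) — NOT v5 is true.
  4. (NOT v1 OR v8) — NOT v1 is true.
  5. (NOT v6 OR NOT v11 OR NOT v7) — NOT v7 is true.
  6. (v4 OR v7 OR v10) — v4 is true.
  7. (v6 OR NOT v9) — v6 is true.
  8. (v8 OR NOT v1 OR v5) — NOT v1 is true.
  9. (NOT v5 OR NOT v2 OR NOT v11) — NOT v5 is true.
  10. (v4 OR NOT v1) — v4 is true.
  11. (NOT v10 OR NOT v9 OR v4) — v4 is true.
  12. (NOT v1 OR NOT v8) — NOT v8 is true.
  13. (NOT v1 OR NOT v2) — NOT v1 is true.
  14. (v3 OR v8) — v3 is true.
  15. (v11 OR NOT v9) — v11 is true.
  16. (NOT v2 OR NOT v7) — NOT v7 is true.
  17. (v8 OR v11) — v11 is true.
  18. (NOT v8 OR v4) — NOT v8 is true.
  19. (v4 OR v1 OR v2) — v2 is true.
  20. (v1 OR NOT v10) — NOT v10 is true.
  21. (NOT v11 OR NOT v10) — NOT v10 is true.
  22. (v8 OR v4) — v4 is true.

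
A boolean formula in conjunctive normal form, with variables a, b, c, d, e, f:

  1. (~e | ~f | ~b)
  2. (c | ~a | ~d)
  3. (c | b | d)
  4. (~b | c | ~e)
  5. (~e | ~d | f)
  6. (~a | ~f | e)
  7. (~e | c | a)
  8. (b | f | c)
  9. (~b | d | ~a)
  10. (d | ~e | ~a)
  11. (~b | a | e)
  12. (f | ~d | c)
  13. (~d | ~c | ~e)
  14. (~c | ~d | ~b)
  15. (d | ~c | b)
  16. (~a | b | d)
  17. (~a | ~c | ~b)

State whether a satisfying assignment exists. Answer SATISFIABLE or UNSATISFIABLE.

SATISFIABLE

Try a = False.
The remaining clauses are satisfied by b = False, c = False, d = True, e = False, f = True.
So a = F, b = F, c = F, d = T, e = F, f = T is a satisfying assignment.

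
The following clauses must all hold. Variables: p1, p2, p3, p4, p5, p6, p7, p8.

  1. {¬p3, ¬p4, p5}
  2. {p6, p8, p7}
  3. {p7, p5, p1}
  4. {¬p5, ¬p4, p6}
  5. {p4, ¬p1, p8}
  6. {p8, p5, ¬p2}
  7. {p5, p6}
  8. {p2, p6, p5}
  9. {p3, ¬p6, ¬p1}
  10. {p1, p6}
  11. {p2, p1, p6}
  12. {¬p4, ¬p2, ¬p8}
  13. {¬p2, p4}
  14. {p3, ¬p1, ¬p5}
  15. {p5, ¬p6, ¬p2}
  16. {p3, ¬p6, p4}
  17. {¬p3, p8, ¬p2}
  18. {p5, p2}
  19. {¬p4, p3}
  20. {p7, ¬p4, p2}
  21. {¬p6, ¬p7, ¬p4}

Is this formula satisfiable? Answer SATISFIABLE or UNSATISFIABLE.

Branch on p1: take p1 = True.
For the remaining variables, p2 = False, p3 = True, p4 = False, p5 = True, p6 = True, p7 = True, p8 = True works.
Every clause has at least one true literal under this assignment.
So p1=T, p2=F, p3=T, p4=F, p5=T, p6=T, p7=T, p8=T is a satisfying assignment.

SATISFIABLE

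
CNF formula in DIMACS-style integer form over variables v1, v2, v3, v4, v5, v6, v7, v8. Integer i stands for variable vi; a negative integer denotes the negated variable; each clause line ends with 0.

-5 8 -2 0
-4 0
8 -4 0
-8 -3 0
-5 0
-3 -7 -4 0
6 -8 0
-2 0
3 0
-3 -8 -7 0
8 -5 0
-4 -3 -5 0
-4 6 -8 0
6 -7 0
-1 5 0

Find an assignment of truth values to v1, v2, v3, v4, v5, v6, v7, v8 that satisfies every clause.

v1=False, v2=False, v3=True, v4=False, v5=False, v6=True, v7=True, v8=False

Check each clause:
  1. (~v5 \/ v8 \/ ~v2) — ~v5 is true.
  2. (~v4) — ~v4 is true.
  3. (v8 \/ ~v4) — ~v4 is true.
  4. (~v3 \/ ~v8) — ~v8 is true.
  5. (~v5) — ~v5 is true.
  6. (~v3 \/ ~v4 \/ ~v7) — ~v4 is true.
  7. (v6 \/ ~v8) — ~v8 is true.
  8. (~v2) — ~v2 is true.
  9. (v3) — v3 is true.
  10. (~v7 \/ ~v3 \/ ~v8) — ~v8 is true.
  11. (~v5 \/ v8) — ~v5 is true.
  12. (~v3 \/ ~v5 \/ ~v4) — ~v5 is true.
  13. (~v4 \/ v6 \/ ~v8) — ~v8 is true.
  14. (v6 \/ ~v7) — v6 is true.
  15. (v5 \/ ~v1) — ~v1 is true.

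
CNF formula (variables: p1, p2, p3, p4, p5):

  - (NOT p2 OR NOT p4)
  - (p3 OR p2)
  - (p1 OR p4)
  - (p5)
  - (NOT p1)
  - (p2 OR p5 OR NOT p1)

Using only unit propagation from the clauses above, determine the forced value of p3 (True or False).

True

(p5) is a unit clause: p5 = True.
(NOT p1) is a unit clause: p1 = False.
In (p1 OR p4), p1 is now false; p4 must hold, so p4 = True.
In (NOT p4 OR NOT p2), NOT p4 is now false; NOT p2 must hold, so p2 = False.
(p2 OR p3): since p2 = False, the clause reduces to (p3). p3 = True.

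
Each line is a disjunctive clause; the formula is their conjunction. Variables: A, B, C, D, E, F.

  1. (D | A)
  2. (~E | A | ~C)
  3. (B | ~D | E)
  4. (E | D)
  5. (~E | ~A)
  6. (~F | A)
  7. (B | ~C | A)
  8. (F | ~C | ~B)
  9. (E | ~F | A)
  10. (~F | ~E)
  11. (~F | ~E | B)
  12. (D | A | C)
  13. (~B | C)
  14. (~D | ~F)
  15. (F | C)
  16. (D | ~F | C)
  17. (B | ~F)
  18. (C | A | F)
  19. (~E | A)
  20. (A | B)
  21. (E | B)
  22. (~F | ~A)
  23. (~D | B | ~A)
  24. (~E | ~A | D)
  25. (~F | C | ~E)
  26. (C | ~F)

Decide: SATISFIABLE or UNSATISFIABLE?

UNSATISFIABLE

A = True:
  propagation gives E=False, D=True, B=True, C=True; an empty clause results — contradiction.
A = False:
  propagation gives D=True, F=False, C=True, E=False; an empty clause results — contradiction.
Every branch closes, so no satisfying assignment exists.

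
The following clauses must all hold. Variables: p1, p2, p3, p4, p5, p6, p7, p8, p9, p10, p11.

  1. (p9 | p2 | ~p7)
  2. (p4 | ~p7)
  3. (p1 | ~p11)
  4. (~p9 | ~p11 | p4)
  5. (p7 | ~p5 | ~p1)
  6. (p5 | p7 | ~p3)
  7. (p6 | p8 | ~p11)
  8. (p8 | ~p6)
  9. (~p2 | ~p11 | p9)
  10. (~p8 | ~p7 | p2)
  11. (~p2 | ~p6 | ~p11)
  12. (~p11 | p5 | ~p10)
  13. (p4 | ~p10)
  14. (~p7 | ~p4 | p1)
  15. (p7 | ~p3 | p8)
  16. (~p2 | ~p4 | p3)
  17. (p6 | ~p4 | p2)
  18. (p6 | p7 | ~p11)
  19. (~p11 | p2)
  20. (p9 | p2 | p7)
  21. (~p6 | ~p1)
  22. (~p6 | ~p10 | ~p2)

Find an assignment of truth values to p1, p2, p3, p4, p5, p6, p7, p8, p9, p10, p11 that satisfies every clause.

p10 occurs only negated in the remaining clauses — set p10 = False.
p11 occurs only negated in the remaining clauses — set p11 = False.
Try p1 = True.
  then p6 is forced to False.
The remaining clauses are satisfied by p2 = True, p3 = True, p4 = True, p5 = True, p7 = True, p8 = True, p9 = False.
Every clause has at least one true literal under this assignment.

p1=True, p2=True, p3=True, p4=True, p5=True, p6=False, p7=True, p8=True, p9=False, p10=False, p11=False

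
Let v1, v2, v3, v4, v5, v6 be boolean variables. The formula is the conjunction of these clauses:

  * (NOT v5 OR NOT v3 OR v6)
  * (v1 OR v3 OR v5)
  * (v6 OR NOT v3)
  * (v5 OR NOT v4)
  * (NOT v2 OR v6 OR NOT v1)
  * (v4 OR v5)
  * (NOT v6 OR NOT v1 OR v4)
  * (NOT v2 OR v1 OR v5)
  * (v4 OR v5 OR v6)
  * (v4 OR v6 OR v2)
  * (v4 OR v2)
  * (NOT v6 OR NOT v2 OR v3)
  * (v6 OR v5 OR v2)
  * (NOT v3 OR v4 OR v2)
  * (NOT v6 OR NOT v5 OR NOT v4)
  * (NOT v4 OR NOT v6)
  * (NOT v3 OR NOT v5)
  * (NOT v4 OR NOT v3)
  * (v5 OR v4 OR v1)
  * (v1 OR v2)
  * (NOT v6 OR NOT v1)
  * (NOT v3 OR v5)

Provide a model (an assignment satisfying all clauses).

v1=False  v2=True  v3=False  v4=True  v5=True  v6=False

Check each clause:
  1. (NOT v5 OR NOT v3 OR v6) — NOT v3 is true.
  2. (v1 OR v5 OR v3) — v5 is true.
  3. (NOT v3 OR v6) — NOT v3 is true.
  4. (v5 OR NOT v4) — v5 is true.
  5. (NOT v2 OR v6 OR NOT v1) — NOT v1 is true.
  6. (v5 OR v4) — v4 is true.
  7. (v4 OR NOT v6 OR NOT v1) — NOT v6 is true.
  8. (v1 OR NOT v2 OR v5) — v5 is true.
  9. (v4 OR v6 OR v5) — v4 is true.
  10. (v2 OR v6 OR v4) — v2 is true.
  11. (v4 OR v2) — v2 is true.
  12. (NOT v6 OR v3 OR NOT v2) — NOT v6 is true.
  13. (v5 OR v2 OR v6) — v2 is true.
  14. (v2 OR NOT v3 OR v4) — v2 is true.
  15. (NOT v6 OR NOT v4 OR NOT v5) — NOT v6 is true.
  16. (NOT v6 OR NOT v4) — NOT v6 is true.
  17. (NOT v5 OR NOT v3) — NOT v3 is true.
  18. (NOT v3 OR NOT v4) — NOT v3 is true.
  19. (v4 OR v1 OR v5) — v4 is true.
  20. (v1 OR v2) — v2 is true.
  21. (NOT v1 OR NOT v6) — NOT v6 is true.
  22. (v5 OR NOT v3) — v5 is true.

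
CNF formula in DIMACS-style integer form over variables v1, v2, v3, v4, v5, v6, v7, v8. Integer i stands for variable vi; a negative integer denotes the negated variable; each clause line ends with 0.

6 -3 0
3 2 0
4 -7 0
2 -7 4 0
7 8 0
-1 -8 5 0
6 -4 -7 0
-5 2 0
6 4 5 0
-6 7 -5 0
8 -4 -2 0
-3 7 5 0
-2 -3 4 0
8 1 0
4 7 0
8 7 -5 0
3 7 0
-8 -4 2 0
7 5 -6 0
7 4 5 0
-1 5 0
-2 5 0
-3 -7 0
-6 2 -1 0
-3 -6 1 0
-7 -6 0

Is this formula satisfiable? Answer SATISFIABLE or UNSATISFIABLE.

UNSATISFIABLE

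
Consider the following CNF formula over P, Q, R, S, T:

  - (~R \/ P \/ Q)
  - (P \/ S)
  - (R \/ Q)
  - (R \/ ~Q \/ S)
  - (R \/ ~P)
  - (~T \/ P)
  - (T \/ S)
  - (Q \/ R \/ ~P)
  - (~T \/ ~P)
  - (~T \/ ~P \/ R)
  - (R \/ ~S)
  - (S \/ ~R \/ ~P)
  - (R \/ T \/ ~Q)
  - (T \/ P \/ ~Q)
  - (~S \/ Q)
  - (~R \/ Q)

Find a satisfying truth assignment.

P=1, Q=1, R=1, S=1, T=0

Check each clause:
  1. (P \/ Q \/ ~R) — P is true.
  2. (S \/ P) — P is true.
  3. (R \/ Q) — Q is true.
  4. (~Q \/ R \/ S) — R is true.
  5. (~P \/ R) — R is true.
  6. (~T \/ P) — P is true.
  7. (T \/ S) — S is true.
  8. (~P \/ R \/ Q) — Q is true.
  9. (~T \/ ~P) — ~T is true.
  10. (~T \/ R \/ ~P) — R is true.
  11. (~S \/ R) — R is true.
  12. (~P \/ S \/ ~R) — S is true.
  13. (R \/ T \/ ~Q) — R is true.
  14. (P \/ T \/ ~Q) — P is true.
  15. (Q \/ ~S) — Q is true.
  16. (~R \/ Q) — Q is true.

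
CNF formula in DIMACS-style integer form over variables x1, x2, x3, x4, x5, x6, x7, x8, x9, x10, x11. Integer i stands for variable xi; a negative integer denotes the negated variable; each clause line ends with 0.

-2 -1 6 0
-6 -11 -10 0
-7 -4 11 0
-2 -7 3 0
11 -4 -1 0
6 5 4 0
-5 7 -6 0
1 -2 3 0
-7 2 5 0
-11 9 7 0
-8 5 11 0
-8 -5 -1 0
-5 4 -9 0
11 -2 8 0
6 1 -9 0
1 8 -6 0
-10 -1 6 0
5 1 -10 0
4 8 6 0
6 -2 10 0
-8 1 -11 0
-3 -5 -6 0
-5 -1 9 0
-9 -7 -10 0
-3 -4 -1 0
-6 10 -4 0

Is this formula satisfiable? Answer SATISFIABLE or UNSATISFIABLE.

SATISFIABLE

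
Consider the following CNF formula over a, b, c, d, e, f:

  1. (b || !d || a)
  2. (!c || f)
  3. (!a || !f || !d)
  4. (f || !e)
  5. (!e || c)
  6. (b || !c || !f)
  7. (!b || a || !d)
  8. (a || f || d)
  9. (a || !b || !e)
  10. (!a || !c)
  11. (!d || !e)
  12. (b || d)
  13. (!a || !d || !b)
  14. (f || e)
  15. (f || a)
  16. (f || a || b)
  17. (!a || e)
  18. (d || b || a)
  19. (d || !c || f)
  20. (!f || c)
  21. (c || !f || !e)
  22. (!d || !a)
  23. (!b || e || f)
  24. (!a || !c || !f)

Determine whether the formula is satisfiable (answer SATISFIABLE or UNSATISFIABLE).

Branch on a: take a = False.
  then f is forced to True.
  then c is forced to True.
  then b is forced to True.
  then d is forced to False.
  then e is forced to False.
Every clause has at least one true literal under this assignment.
So a=F, b=T, c=T, d=F, e=F, f=T is a satisfying assignment.

SATISFIABLE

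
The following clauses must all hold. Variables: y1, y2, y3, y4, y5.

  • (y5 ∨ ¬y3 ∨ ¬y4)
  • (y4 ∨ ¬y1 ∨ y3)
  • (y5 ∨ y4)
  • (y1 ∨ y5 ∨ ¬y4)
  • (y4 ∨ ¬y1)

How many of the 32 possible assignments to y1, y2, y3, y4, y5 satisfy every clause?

14

Case analysis on y4 and y1:
  y4=1, y1=1: y2 free; 3 ways for (y3,y5) × 2^1 = 6.
  y4=1, y1=0: remaining (y2,y3,y5) ∈ {(0,0,1); (0,1,1); (1,0,1); (1,1,1)} — 4.
  y4=0, y1=1: a clause becomes empty — 0.
  y4=0, y1=0: remaining (y2,y3,y5) ∈ {(0,0,1); (0,1,1); (1,0,1); (1,1,1)} — 4.
Total: 6 + 4 + 0 + 4 = 14.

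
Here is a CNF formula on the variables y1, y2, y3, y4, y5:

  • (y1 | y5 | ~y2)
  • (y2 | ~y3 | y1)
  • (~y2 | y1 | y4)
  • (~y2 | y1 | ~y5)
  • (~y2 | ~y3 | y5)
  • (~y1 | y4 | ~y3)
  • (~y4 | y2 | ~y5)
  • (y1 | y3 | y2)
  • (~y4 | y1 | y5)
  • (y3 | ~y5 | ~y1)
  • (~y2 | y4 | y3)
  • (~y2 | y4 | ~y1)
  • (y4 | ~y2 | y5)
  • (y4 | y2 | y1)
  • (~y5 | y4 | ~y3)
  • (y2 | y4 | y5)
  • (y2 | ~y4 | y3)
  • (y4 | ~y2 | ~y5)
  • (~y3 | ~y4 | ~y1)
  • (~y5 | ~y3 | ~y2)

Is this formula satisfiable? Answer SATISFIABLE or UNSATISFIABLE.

Branch on y1: take y1 = True.
Try y2 = True.
  then y4 is forced to True.
  then y3 is forced to False.
  then y5 is forced to False.
Every clause has at least one true literal under this assignment.
So y1=1, y2=1, y3=0, y4=1, y5=0 is a satisfying assignment.

SATISFIABLE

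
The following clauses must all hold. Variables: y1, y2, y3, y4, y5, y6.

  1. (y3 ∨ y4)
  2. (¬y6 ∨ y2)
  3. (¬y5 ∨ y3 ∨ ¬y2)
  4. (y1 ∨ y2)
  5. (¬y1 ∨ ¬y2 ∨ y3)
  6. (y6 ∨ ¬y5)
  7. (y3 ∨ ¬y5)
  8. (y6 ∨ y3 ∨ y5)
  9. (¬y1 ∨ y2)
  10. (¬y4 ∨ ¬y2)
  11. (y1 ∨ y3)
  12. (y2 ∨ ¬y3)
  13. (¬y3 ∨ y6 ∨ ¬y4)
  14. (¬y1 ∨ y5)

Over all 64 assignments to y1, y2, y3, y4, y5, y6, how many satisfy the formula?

The models are:
  y1=F y2=T y3=T y4=F y5=F y6=F
  y1=F y2=T y3=T y4=F y5=F y6=T
  y1=F y2=T y3=T y4=F y5=T y6=T
  y1=T y2=T y3=T y4=F y5=T y6=T
Count: 4.

4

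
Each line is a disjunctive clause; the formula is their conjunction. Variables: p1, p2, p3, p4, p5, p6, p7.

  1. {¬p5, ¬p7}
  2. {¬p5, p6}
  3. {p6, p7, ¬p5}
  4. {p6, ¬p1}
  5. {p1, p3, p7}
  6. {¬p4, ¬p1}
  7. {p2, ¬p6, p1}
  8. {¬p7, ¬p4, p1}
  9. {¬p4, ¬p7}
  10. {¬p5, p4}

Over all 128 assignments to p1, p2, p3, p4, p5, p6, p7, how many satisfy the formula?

21

Split on p1, then p7.
  p1=T, p7=T: remaining (p2,p3,p4,p5,p6) ∈ {(F,F,F,F,T); (F,T,F,F,T); (T,F,F,F,T); (T,T,F,F,T)} — 4.
  p1=T, p7=F: remaining (p2,p3,p4,p5,p6) ∈ {(F,F,F,F,T); (F,T,F,F,T); (T,F,F,F,T); (T,T,F,F,T)} — 4.
  p1=F, p7=T: p3 free; 3 ways for (p2,p4,p5,p6) × 2^1 = 6.
  p1=F, p7=F: 7 of the 32 assignments to (p2,p3,p4,p5,p6) work.
Total: 4 + 4 + 6 + 7 = 21.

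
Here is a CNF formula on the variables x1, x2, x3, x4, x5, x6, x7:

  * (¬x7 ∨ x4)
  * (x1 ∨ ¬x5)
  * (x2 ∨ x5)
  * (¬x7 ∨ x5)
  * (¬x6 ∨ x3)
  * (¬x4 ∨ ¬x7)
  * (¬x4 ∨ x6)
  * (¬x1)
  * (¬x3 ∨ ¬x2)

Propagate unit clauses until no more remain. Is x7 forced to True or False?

False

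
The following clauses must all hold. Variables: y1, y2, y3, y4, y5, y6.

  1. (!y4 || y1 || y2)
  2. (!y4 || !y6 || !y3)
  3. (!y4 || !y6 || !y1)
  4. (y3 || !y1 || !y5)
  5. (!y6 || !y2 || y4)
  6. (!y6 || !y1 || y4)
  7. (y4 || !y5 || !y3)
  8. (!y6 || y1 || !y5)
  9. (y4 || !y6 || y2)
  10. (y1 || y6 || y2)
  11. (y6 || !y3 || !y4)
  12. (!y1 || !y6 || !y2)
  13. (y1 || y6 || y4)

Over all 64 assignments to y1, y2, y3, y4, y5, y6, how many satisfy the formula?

9

Split on y6, then y4.
  y6=1, y4=1: remaining (y1,y2,y3,y5) ∈ {(0,1,0,0)} — 1.
  y6=1, y4=0: a clause becomes empty — 0.
  y6=0, y4=1: remaining (y1,y2,y3,y5) ∈ {(0,1,0,0); (0,1,0,1); (1,0,0,0); (1,1,0,0)} — 4.
  y6=0, y4=0: remaining (y1,y2,y3,y5) ∈ {(1,0,0,0); (1,0,1,0); (1,1,0,0); (1,1,1,0)} — 4.
Total: 1 + 0 + 4 + 4 = 9.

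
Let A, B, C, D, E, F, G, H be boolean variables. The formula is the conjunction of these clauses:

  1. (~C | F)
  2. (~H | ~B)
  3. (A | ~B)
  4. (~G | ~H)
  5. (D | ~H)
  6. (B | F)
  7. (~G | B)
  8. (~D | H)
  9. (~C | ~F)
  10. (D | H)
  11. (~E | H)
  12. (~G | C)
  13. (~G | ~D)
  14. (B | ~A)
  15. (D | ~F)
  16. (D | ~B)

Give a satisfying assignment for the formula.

A = False, B = False, C = False, D = True, E = True, F = True, G = False, H = True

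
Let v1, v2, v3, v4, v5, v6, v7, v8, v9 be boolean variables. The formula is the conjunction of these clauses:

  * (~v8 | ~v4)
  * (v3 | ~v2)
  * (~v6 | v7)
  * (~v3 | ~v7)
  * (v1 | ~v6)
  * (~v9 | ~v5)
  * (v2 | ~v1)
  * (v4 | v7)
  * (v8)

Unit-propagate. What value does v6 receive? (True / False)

False

Unit clause (v8) sets v8 = True.
(~v8 | ~v4) with v8 = True leaves only ~v4, so v4 = False.
(v4 | v7) with v4 = False leaves only v7, so v7 = True.
From (~v7 | ~v3) and v7 = True: v3 = False.
From (~v2 | v3) and v3 = False: v2 = False.
(~v1 | v2): since v2 = False, the clause reduces to (~v1). v1 = False.
From (~v6 | v1) and v1 = False: v6 = False.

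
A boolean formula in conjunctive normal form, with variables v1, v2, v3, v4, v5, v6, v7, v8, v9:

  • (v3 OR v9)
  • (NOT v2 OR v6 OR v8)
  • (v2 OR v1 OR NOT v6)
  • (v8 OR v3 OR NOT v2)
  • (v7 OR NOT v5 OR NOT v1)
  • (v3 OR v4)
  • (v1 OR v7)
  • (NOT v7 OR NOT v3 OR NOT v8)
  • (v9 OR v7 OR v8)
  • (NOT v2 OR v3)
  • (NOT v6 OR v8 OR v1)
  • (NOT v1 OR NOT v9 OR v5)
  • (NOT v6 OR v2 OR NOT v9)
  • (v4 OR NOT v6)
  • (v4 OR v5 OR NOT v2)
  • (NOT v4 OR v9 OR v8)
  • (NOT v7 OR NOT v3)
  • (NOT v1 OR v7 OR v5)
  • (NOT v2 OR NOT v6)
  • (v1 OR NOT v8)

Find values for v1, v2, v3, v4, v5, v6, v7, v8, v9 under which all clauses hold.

v1=False, v2=False, v3=False, v4=True, v5=False, v6=False, v7=True, v8=False, v9=True

Branch on v1: take v1 = False.
  then v7 is forced to True.
  then v3 is forced to False.
  then v9 is forced to True.
  then v4 is forced to True.
  then v2 is forced to False.
  then v6 is forced to False.
  then v8 is forced to False.
v5 is now unconstrained; take v5 = False.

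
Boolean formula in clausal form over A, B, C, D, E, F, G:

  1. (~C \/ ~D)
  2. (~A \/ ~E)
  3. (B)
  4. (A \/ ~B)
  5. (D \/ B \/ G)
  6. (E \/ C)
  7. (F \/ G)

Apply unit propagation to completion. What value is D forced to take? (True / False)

False

Unit clause (B) sets B = True.
(~B \/ A) with B = True leaves only A, so A = True.
From (~A \/ ~E) and A = True: E = False.
In (E \/ C), E is now false; C must hold, so C = True.
In (~C \/ ~D), ~C is now false; ~D must hold, so D = False.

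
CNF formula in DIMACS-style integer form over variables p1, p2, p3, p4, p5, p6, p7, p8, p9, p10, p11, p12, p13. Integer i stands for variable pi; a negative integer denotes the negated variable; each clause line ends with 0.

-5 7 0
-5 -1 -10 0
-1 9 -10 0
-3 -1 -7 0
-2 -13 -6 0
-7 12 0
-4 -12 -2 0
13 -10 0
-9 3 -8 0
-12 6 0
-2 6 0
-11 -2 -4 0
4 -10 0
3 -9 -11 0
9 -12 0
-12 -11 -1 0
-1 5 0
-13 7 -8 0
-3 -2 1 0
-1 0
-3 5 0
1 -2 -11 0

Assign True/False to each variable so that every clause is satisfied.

p1 = False, p2 = False, p3 = False, p4 = True, p5 = False, p6 = True, p7 = False, p8 = False, p9 = False, p10 = True, p11 = False, p12 = False, p13 = True

Check each clause:
  1. (~p5 \/ p7) — ~p5 is true.
  2. (~p5 \/ ~p1 \/ ~p10) — ~p5 is true.
  3. (~p10 \/ ~p1 \/ p9) — ~p1 is true.
  4. (~p1 \/ ~p3 \/ ~p7) — ~p7 is true.
  5. (~p6 \/ ~p2 \/ ~p13) — ~p2 is true.
  6. (~p7 \/ p12) — ~p7 is true.
  7. (~p2 \/ ~p4 \/ ~p12) — ~p12 is true.
  8. (p13 \/ ~p10) — p13 is true.
  9. (~p8 \/ p3 \/ ~p9) — ~p8 is true.
  10. (~p12 \/ p6) — ~p12 is true.
  11. (p6 \/ ~p2) — p6 is true.
  12. (~p11 \/ ~p2 \/ ~p4) — ~p11 is true.
  13. (p4 \/ ~p10) — p4 is true.
  14. (~p9 \/ ~p11 \/ p3) — ~p11 is true.
  15. (~p12 \/ p9) — ~p12 is true.
  16. (~p11 \/ ~p1 \/ ~p12) — ~p12 is true.
  17. (~p1 \/ p5) — ~p1 is true.
  18. (p7 \/ ~p13 \/ ~p8) — ~p8 is true.
  19. (~p3 \/ ~p2 \/ p1) — ~p3 is true.
  20. (~p1) — ~p1 is true.
  21. (~p3 \/ p5) — ~p3 is true.
  22. (~p11 \/ ~p2 \/ p1) — ~p11 is true.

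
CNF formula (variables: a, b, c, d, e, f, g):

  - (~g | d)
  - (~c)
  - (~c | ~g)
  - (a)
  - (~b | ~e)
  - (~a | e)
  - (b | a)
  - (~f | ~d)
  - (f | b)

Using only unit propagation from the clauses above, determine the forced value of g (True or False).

False

Unit clause (~c) sets c = False.
(a) stands alone — a = True.
In (~a | e), ~a is now false; e must hold, so e = True.
In (~b | ~e), ~e is now false; ~b must hold, so b = False.
(b | f) with b = False leaves only f, so f = True.
In (~f | ~d), ~f is now false; ~d must hold, so d = False.
In (~g | d), d is now false; ~g must hold, so g = False.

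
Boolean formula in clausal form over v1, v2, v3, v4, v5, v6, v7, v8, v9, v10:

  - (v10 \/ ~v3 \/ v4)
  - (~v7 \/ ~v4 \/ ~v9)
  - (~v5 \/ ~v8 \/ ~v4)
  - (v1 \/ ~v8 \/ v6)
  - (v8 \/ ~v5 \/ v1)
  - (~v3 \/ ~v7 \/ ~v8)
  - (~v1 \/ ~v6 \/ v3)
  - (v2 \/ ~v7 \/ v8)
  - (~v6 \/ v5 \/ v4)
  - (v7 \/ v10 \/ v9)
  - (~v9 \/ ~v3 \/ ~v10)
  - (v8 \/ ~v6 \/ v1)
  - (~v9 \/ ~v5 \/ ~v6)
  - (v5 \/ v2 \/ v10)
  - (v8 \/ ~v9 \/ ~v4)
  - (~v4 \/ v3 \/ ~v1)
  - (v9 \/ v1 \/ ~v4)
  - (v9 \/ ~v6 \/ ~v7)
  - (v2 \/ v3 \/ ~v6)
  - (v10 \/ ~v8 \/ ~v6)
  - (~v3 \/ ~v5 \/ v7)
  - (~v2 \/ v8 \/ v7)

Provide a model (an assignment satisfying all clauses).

v1 = True, v2 = False, v3 = False, v4 = False, v5 = True, v6 = False, v7 = False, v8 = True, v9 = False, v10 = True

Try v1 = True.
Branch on v2: take v2 = False.
The remaining clauses are satisfied by v3 = False, v4 = False, v5 = True, v6 = False, v7 = False, v8 = True, v9 = False, v10 = True.
Every clause has at least one true literal under this assignment.
Check each clause:
  1. (~v3 \/ v4 \/ v10) — v10 is true.
  2. (~v9 \/ ~v7 \/ ~v4) — ~v7 is true.
  3. (~v4 \/ ~v5 \/ ~v8) — ~v4 is true.
  4. (v1 \/ ~v8 \/ v6) — v1 is true.
  5. (v8 \/ v1 \/ ~v5) — v8 is true.
  6. (~v8 \/ ~v3 \/ ~v7) — ~v7 is true.
  7. (v3 \/ ~v6 \/ ~v1) — ~v6 is true.
  8. (~v7 \/ v2 \/ v8) — v8 is true.
  9. (v4 \/ v5 \/ ~v6) — ~v6 is true.
  10. (v10 \/ v7 \/ v9) — v10 is true.
  11. (~v9 \/ ~v10 \/ ~v3) — ~v3 is true.
  12. (v1 \/ v8 \/ ~v6) — v8 is true.
  13. (~v6 \/ ~v5 \/ ~v9) — ~v6 is true.
  14. (v5 \/ v10 \/ v2) — v10 is true.
  15. (~v9 \/ v8 \/ ~v4) — v8 is true.
  16. (v3 \/ ~v4 \/ ~v1) — ~v4 is true.
  17. (v9 \/ ~v4 \/ v1) — ~v4 is true.
  18. (v9 \/ ~v6 \/ ~v7) — ~v6 is true.
  19. (v2 \/ v3 \/ ~v6) — ~v6 is true.
  20. (~v8 \/ ~v6 \/ v10) — ~v6 is true.
  21. (v7 \/ ~v5 \/ ~v3) — ~v3 is true.
  22. (v7 \/ v8 \/ ~v2) — v8 is true.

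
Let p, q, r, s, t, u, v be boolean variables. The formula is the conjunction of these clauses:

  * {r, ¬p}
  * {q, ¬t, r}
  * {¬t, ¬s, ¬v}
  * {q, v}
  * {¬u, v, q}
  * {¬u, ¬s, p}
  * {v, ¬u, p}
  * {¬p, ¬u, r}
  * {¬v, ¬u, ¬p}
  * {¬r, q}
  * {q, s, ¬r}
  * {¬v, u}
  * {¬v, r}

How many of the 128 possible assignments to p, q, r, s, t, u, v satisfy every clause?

Case analysis on v and r:
  v=T, r=T: remaining (p,q,s,t,u) ∈ {(F,T,F,F,T); (F,T,F,T,T)} — 2.
  v=T, r=F: a clause becomes empty — 0.
  v=F, r=T: s, t free; 3 ways for (p,q,u) × 2^2 = 12.
  v=F, r=F: remaining (p,q,s,t,u) ∈ {(F,T,F,F,F); (F,T,F,T,F); (F,T,T,F,F); (F,T,T,T,F)} — 4.
Total: 2 + 0 + 12 + 4 = 18.

18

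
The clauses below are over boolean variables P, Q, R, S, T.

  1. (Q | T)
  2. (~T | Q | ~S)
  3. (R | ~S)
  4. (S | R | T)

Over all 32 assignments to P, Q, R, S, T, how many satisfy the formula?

Split on S, then T.
  S=1, T=1: remaining (P,Q,R) ∈ {(0,1,1); (1,1,1)} — 2.
  S=1, T=0: remaining (P,Q,R) ∈ {(0,1,1); (1,1,1)} — 2.
  S=0, T=1: P, Q, R free → 2^3 = 8.
  S=0, T=0: remaining (P,Q,R) ∈ {(0,1,1); (1,1,1)} — 2.
Total: 2 + 2 + 8 + 2 = 14.

14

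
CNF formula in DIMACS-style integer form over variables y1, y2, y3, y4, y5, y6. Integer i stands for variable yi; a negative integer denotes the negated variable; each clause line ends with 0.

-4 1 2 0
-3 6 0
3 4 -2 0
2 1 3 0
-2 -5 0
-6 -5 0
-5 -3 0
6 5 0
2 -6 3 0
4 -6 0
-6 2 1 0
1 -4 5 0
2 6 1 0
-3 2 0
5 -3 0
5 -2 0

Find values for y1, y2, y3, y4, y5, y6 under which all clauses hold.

y1 = T, y2 = F, y3 = F, y4 = F, y5 = T, y6 = F

y1 occurs only positively in the remaining clauses — set y1 = True.
Try y2 = False.
  then y3 is forced to False.
  then y6 is forced to False.
  then y5 is forced to True.
y4 is now unconstrained; take y4 = False.
Every clause has at least one true literal under this assignment.
Check each clause:
  1. {¬y4, y1, y2} — y1 is true.
  2. {¬y3, y6} — ¬y3 is true.
  3. {¬y2, y3, y4} — ¬y2 is true.
  4. {y2, y1, y3} — y1 is true.
  5. {¬y5, ¬y2} — ¬y2 is true.
  6. {¬y5, ¬y6} — ¬y6 is true.
  7. {¬y5, ¬y3} — ¬y3 is true.
  8. {y5, y6} — y5 is true.
  9. {y2, ¬y6, y3} — ¬y6 is true.
  10. {y4, ¬y6} — ¬y6 is true.
  11. {y2, ¬y6, y1} — y1 is true.
  12. {¬y4, y5, y1} — y1 is true.
  13. {y6, y1, y2} — y1 is true.
  14. {¬y3, y2} — ¬y3 is true.
  15. {¬y3, y5} — y5 is true.
  16. {y5, ¬y2} — y5 is true.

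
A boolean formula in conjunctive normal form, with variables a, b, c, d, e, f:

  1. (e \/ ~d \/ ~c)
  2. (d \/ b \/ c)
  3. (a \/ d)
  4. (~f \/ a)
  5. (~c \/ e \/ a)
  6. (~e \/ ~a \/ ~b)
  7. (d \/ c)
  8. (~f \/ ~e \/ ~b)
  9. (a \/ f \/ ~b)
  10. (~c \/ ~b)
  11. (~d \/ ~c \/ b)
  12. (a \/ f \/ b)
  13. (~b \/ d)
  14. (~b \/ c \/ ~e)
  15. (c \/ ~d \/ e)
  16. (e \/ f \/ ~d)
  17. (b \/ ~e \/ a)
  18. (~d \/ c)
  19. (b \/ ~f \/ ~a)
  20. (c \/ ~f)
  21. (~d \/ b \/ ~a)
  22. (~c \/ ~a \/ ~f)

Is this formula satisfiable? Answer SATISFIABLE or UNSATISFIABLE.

SATISFIABLE

Branch on a: take a = True.
Set b = False and propagate.
  then f is forced to False.
  then d is forced to False.
  then c is forced to True.
e is now unconstrained; take e = False.
So a = True, b = False, c = True, d = False, e = False, f = False is a satisfying assignment.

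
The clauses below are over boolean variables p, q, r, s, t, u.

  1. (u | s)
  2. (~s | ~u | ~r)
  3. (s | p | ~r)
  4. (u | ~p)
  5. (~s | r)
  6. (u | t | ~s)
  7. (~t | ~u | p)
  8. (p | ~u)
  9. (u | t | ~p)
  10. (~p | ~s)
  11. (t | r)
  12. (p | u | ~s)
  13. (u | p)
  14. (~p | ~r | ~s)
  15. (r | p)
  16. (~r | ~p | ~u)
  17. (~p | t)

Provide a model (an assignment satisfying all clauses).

p = T, q = T, r = F, s = F, t = T, u = T

Check each clause:
  1. (u | s) — u is true.
  2. (~u | ~r | ~s) — ~s is true.
  3. (p | s | ~r) — p is true.
  4. (~p | u) — u is true.
  5. (r | ~s) — ~s is true.
  6. (t | ~s | u) — ~s is true.
  7. (~t | ~u | p) — p is true.
  8. (p | ~u) — p is true.
  9. (~p | u | t) — t is true.
  10. (~s | ~p) — ~s is true.
  11. (r | t) — t is true.
  12. (p | u | ~s) — p is true.
  13. (p | u) — p is true.
  14. (~s | ~r | ~p) — ~s is true.
  15. (r | p) — p is true.
  16. (~u | ~p | ~r) — ~r is true.
  17. (t | ~p) — t is true.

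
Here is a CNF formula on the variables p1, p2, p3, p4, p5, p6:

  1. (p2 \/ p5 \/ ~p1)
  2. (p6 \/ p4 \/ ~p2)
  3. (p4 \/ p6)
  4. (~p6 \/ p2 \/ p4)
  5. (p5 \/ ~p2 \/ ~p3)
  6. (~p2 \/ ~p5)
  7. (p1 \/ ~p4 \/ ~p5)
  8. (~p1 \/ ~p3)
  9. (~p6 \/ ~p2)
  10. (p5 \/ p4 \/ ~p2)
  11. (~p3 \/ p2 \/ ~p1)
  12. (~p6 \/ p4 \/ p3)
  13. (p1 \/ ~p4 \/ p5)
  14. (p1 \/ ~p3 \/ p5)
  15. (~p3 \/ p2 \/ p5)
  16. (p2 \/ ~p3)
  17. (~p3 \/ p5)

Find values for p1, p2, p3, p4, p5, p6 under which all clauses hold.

p1=1, p2=0, p3=0, p4=1, p5=1, p6=0

Check each clause:
  1. (~p1 \/ p2 \/ p5) — p5 is true.
  2. (p4 \/ p6 \/ ~p2) — p4 is true.
  3. (p6 \/ p4) — p4 is true.
  4. (~p6 \/ p2 \/ p4) — ~p6 is true.
  5. (~p2 \/ p5 \/ ~p3) — ~p3 is true.
  6. (~p2 \/ ~p5) — ~p2 is true.
  7. (~p5 \/ ~p4 \/ p1) — p1 is true.
  8. (~p1 \/ ~p3) — ~p3 is true.
  9. (~p6 \/ ~p2) — ~p6 is true.
  10. (p4 \/ ~p2 \/ p5) — p4 is true.
  11. (p2 \/ ~p3 \/ ~p1) — ~p3 is true.
  12. (p4 \/ ~p6 \/ p3) — ~p6 is true.
  13. (p1 \/ ~p4 \/ p5) — p1 is true.
  14. (p5 \/ ~p3 \/ p1) — p1 is true.
  15. (~p3 \/ p2 \/ p5) — ~p3 is true.
  16. (~p3 \/ p2) — ~p3 is true.
  17. (p5 \/ ~p3) — p5 is true.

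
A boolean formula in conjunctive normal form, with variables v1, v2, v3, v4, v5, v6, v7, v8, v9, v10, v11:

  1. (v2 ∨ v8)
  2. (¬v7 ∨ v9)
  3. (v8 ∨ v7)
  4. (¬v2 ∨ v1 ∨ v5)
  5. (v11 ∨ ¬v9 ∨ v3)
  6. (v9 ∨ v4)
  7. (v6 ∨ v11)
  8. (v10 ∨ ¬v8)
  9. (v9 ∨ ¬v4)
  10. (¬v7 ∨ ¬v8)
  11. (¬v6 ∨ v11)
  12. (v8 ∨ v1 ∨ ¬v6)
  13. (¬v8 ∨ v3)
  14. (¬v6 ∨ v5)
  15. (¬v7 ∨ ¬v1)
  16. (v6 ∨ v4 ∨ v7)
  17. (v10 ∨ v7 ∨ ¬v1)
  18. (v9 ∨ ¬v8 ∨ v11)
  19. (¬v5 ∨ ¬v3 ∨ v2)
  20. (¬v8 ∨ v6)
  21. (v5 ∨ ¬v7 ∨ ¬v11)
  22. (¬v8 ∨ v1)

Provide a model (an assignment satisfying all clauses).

v1=F, v2=T, v3=F, v4=F, v5=T, v6=F, v7=T, v8=F, v9=T, v10=T, v11=T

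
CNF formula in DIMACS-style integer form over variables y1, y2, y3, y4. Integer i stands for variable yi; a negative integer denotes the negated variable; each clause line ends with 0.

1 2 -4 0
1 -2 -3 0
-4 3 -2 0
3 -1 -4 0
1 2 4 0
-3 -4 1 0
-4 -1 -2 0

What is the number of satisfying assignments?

6

The models are:
  y1=F y2=T y3=F y4=F
  y1=T y2=F y3=F y4=F
  y1=T y2=F y3=T y4=F
  y1=T y2=F y3=T y4=T
  y1=T y2=T y3=F y4=F
  y1=T y2=T y3=T y4=F
Count: 6.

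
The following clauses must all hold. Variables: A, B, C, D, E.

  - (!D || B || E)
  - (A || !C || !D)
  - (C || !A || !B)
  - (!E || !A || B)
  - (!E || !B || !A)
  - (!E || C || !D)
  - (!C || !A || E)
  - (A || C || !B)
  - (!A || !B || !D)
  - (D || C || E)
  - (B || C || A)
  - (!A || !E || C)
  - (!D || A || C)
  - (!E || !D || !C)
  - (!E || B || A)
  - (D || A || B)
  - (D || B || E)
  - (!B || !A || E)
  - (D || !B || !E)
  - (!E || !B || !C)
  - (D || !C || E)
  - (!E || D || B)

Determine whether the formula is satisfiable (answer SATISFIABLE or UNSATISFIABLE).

E = True:
  A = True:
    propagation gives B=True; an empty clause results — contradiction.
  A = False:
    propagation gives B=True, C=True; an empty clause results — contradiction.
E = False:
  A = True:
    propagation gives C=False, B=False, D=False; an empty clause results — contradiction.
  A = False:
    D = True:
      propagation gives B=True, C=False; contradiction.
    D = False:
      propagation gives C=True; contradiction.
Every branch closes, so no satisfying assignment exists.

UNSATISFIABLE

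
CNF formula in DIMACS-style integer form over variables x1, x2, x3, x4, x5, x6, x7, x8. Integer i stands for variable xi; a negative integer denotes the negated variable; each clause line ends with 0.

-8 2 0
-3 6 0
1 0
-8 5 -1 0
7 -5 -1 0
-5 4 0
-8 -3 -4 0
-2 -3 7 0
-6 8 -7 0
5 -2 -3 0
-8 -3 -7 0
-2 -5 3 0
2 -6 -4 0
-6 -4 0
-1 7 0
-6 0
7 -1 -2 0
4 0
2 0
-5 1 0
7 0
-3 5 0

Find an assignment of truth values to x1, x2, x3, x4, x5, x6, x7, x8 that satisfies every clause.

(x1) is a unit clause, so x1 = True.
Unit propagation: (x7) forces x7 = True.
(¬x6) is a unit clause, so x6 = False.
The clause (¬x3) is unit: x3 must be False.
Unit propagation: (x4) forces x4 = True.
The clause (x2) is unit: x2 must be True.
Unit propagation: (¬x5) forces x5 = False.
Unit propagation: (¬x8) forces x8 = False.
Every clause has at least one true literal under this assignment.
Check each clause:
  1. (¬x8 ∨ x2) — ¬x8 is true.
  2. (¬x3 ∨ x6) — ¬x3 is true.
  3. (x1) — x1 is true.
  4. (x5 ∨ ¬x1 ∨ ¬x8) — ¬x8 is true.
  5. (¬x5 ∨ x7 ∨ ¬x1) — ¬x5 is true.
  6. (x4 ∨ ¬x5) — ¬x5 is true.
  7. (¬x3 ∨ ¬x8 ∨ ¬x4) — ¬x8 is true.
  8. (¬x2 ∨ ¬x3 ∨ x7) — ¬x3 is true.
  9. (¬x7 ∨ x8 ∨ ¬x6) — ¬x6 is true.
  10. (¬x3 ∨ x5 ∨ ¬x2) — ¬x3 is true.
  11. (¬x8 ∨ ¬x3 ∨ ¬x7) — ¬x8 is true.
  12. (x3 ∨ ¬x2 ∨ ¬x5) — ¬x5 is true.
  13. (¬x6 ∨ x2 ∨ ¬x4) — x2 is true.
  14. (¬x4 ∨ ¬x6) — ¬x6 is true.
  15. (¬x1 ∨ x7) — x7 is true.
  16. (¬x6) — ¬x6 is true.
  17. (¬x2 ∨ ¬x1 ∨ x7) — x7 is true.
  18. (x4) — x4 is true.
  19. (x2) — x2 is true.
  20. (¬x5 ∨ x1) — x1 is true.
  21. (x7) — x7 is true.
  22. (x5 ∨ ¬x3) — ¬x3 is true.

x1=T, x2=T, x3=F, x4=T, x5=F, x6=F, x7=T, x8=F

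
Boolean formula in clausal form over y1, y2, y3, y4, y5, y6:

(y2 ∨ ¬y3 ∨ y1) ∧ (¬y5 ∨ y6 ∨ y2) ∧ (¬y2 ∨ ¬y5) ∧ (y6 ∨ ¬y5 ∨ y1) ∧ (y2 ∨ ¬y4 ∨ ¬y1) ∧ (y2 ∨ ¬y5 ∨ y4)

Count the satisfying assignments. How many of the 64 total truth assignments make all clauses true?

25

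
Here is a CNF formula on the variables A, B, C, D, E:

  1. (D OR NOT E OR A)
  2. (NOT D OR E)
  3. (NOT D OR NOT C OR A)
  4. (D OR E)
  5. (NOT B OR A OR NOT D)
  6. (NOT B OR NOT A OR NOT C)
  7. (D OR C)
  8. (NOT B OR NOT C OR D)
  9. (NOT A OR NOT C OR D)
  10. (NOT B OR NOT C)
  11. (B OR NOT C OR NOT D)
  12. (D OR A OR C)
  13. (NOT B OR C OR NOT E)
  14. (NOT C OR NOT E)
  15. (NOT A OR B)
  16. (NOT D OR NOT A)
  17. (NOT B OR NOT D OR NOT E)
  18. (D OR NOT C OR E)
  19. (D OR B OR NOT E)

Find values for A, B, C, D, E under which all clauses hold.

A=False, B=False, C=False, D=True, E=True

Set A = False and propagate.
Try B = False.
Set C = False and propagate.
  then D is forced to True.
  then E is forced to True.
Every clause has at least one true literal under this assignment.
Check each clause:
  1. (D OR NOT E OR A) — D is true.
  2. (NOT D OR E) — E is true.
  3. (A OR NOT D OR NOT C) — NOT C is true.
  4. (D OR E) — D is true.
  5. (A OR NOT D OR NOT B) — NOT B is true.
  6. (NOT B OR NOT C OR NOT A) — NOT C is true.
  7. (C OR D) — D is true.
  8. (D OR NOT B OR NOT C) — D is true.
  9. (NOT A OR NOT C OR D) — D is true.
  10. (NOT C OR NOT B) — NOT C is true.
  11. (NOT C OR NOT D OR B) — NOT C is true.
  12. (C OR D OR A) — D is true.
  13. (NOT B OR NOT E OR C) — NOT B is true.
  14. (NOT C OR NOT E) — NOT C is true.
  15. (NOT A OR B) — NOT A is true.
  16. (NOT D OR NOT A) — NOT A is true.
  17. (NOT E OR NOT D OR NOT B) — NOT B is true.
  18. (D OR NOT C OR E) — NOT C is true.
  19. (B OR D OR NOT E) — D is true.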